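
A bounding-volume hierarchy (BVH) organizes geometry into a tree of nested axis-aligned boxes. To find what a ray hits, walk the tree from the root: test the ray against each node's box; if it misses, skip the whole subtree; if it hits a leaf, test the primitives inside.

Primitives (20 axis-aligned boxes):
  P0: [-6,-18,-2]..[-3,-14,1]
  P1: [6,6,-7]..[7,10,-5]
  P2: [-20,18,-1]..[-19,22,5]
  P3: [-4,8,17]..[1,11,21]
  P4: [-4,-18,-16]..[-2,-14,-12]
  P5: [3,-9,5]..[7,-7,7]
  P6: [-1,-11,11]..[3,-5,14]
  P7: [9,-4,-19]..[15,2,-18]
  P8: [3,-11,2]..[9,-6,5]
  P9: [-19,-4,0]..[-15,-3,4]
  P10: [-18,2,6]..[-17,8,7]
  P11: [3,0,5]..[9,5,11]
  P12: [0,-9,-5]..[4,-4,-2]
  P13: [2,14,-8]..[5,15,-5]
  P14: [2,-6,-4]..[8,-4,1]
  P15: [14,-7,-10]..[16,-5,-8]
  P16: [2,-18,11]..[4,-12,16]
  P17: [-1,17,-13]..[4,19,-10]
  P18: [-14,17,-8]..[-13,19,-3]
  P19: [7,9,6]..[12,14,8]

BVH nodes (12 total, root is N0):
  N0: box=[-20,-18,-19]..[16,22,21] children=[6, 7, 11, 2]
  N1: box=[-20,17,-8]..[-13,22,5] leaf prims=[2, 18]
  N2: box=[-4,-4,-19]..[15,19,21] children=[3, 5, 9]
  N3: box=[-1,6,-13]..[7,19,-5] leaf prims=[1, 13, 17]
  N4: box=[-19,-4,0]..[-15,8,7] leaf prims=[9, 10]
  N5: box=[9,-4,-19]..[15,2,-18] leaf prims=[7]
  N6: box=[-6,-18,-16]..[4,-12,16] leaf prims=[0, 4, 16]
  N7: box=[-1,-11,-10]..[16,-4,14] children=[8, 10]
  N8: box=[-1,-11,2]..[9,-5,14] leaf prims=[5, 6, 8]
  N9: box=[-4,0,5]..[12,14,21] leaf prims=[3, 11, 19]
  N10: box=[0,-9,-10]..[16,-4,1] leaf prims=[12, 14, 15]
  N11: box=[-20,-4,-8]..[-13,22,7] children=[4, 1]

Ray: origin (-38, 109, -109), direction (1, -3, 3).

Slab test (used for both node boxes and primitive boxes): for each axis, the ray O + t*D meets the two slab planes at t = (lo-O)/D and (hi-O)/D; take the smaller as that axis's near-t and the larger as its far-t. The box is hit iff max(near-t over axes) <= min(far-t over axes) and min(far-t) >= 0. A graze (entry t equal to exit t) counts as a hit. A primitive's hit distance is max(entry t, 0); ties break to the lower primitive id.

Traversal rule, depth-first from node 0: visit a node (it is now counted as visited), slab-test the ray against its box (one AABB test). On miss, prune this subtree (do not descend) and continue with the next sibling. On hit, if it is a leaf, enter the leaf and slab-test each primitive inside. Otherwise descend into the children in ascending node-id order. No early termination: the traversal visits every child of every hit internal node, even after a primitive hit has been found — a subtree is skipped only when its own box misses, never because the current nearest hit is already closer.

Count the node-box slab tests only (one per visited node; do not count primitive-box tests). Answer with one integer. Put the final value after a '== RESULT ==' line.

Traverse from the root:
N0 x:[18,54] y:[29,127/3] z:[30,130/3] -> hit [30,127/3], descend [2, 6, 7, 11]
  N2 x:[34,53] y:[30,113/3] z:[30,130/3] -> hit [34,113/3], descend [3, 5, 9]
    N3 x:[37,45] y:[30,103/3] z:[32,104/3] -> miss, prune
    N5 x:[47,53] y:[107/3,113/3] z:[30,91/3] -> miss, prune
    N9 x:[34,50] y:[95/3,109/3] z:[38,130/3] -> miss, prune
  N6 x:[32,42] y:[121/3,127/3] z:[31,125/3] -> hit [121/3,125/3] leaf, test {P0(miss), P4(miss), P16@t=121/3}
  N7 x:[37,54] y:[113/3,40] z:[33,41] -> hit [113/3,40], descend [8, 10]
    N8 x:[37,47] y:[38,40] z:[37,41] -> hit [38,40] leaf, test {P5(miss), P6@t=40, P8(miss)}
    N10 x:[38,54] y:[113/3,118/3] z:[33,110/3] -> miss, prune
  N11 x:[18,25] y:[29,113/3] z:[101/3,116/3] -> miss, prune

order=[0, 2, 3, 5, 9, 6, 7, 8, 10, 11]  |boxes|=10  |leaves|=2  hit=P6

== RESULT ==
10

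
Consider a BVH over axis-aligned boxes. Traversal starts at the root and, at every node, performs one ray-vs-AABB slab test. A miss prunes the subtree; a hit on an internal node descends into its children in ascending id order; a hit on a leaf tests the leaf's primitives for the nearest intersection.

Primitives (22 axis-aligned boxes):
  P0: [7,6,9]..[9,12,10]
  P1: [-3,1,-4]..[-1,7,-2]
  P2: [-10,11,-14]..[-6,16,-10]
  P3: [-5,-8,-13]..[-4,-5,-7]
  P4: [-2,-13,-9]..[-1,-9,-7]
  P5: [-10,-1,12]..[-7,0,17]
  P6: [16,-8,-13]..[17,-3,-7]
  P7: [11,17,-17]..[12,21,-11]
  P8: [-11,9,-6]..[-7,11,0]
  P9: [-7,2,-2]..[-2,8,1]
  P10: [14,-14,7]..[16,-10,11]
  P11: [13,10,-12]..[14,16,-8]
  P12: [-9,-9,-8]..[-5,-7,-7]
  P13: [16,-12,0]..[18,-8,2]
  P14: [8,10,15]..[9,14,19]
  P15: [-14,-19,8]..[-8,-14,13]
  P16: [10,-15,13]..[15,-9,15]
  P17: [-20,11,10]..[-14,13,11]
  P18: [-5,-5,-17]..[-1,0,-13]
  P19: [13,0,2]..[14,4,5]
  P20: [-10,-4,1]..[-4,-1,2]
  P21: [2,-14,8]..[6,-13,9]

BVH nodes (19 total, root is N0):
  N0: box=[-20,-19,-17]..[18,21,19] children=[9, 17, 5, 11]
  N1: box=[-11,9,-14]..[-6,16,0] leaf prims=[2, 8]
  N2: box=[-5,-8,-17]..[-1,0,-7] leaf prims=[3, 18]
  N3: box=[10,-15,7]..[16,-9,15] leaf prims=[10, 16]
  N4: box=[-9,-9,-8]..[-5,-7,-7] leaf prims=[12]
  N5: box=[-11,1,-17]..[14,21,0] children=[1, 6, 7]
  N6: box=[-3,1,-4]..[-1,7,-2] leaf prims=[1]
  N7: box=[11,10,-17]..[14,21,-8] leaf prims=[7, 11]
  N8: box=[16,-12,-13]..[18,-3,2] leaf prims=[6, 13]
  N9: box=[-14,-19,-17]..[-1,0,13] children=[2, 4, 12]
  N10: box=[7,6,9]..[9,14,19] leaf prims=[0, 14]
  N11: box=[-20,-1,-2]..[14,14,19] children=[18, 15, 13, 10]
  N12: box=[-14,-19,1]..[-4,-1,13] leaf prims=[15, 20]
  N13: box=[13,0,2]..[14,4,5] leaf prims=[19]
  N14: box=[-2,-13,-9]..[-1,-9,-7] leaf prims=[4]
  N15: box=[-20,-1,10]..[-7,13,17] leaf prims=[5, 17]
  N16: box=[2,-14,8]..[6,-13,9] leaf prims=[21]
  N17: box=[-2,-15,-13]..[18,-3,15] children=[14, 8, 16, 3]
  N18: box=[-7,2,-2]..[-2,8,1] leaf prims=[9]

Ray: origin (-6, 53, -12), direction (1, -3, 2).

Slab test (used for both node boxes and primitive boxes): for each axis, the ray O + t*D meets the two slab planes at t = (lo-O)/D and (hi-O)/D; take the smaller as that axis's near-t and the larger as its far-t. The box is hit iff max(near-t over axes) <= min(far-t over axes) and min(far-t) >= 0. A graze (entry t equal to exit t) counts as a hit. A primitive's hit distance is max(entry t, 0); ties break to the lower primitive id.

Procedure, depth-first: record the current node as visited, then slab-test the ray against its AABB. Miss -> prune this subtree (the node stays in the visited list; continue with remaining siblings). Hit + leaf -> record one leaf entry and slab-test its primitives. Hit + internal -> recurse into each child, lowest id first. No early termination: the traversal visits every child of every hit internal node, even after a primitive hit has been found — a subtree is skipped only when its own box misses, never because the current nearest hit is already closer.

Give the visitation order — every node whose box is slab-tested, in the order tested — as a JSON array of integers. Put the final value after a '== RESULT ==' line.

Trace the traversal:
N0 x:[-14,24] y:[32/3,24] z:[-5/2,31/2] -> hit [32/3,31/2], descend [5, 9, 11, 17]
  N5 x:[-5,20] y:[32/3,52/3] z:[-5/2,6] -> miss, prune
  N9 x:[-8,5] y:[53/3,24] z:[-5/2,25/2] -> miss, prune
  N11 x:[-14,20] y:[13,18] z:[5,31/2] -> hit [13,31/2], descend [10, 13, 15, 18]
    N10 x:[13,15] y:[13,47/3] z:[21/2,31/2] -> hit [13,15] leaf, test {P0(miss), P14@t=14}
    N13 x:[19,20] y:[49/3,53/3] z:[7,17/2] -> miss, prune
    N15 x:[-14,-1] y:[40/3,18] z:[11,29/2] -> miss, prune
    N18 x:[-1,4] y:[15,17] z:[5,13/2] -> miss, prune
  N17 x:[4,24] y:[56/3,68/3] z:[-1/2,27/2] -> miss, prune

Summary -> nodes [0, 5, 9, 11, 10, 13, 15, 18, 17]; box-tests=9; leaf-entries=1; first=P14

== RESULT ==
[0, 5, 9, 11, 10, 13, 15, 18, 17]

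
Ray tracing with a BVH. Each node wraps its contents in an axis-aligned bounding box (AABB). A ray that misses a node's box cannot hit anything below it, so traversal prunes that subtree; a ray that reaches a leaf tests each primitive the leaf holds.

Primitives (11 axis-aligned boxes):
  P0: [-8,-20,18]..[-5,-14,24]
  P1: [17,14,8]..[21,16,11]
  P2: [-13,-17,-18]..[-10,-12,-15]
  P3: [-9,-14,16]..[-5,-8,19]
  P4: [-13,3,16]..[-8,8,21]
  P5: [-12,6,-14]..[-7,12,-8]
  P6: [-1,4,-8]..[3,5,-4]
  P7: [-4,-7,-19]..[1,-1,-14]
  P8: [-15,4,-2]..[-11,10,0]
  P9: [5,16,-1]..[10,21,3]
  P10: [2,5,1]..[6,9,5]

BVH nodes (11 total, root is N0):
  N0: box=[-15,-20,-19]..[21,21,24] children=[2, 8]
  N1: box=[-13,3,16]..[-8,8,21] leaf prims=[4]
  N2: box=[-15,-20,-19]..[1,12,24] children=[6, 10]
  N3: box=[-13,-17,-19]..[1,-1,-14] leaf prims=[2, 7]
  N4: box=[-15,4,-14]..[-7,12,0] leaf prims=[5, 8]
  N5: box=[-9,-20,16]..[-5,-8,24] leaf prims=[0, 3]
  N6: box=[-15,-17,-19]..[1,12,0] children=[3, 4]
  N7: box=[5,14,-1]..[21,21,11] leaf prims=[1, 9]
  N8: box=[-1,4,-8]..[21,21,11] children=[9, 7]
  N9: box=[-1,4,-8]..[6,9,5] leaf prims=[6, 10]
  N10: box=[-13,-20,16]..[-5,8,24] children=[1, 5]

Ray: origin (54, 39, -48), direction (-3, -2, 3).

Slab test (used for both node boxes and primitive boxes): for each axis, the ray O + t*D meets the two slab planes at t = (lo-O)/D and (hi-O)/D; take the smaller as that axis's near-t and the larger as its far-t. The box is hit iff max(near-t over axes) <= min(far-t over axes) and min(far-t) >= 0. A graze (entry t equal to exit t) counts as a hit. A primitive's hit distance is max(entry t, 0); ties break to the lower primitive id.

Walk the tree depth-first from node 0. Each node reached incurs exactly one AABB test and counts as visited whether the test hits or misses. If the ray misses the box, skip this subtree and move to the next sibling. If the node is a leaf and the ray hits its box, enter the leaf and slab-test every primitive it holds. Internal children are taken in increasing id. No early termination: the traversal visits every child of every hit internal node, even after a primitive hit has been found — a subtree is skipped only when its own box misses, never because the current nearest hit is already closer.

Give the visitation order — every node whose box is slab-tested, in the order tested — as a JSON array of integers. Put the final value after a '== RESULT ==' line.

Walk:
N0 x:[11,23] y:[9,59/2] z:[29/3,24] -> hit [11,23], descend [2, 8]
  N2 x:[53/3,23] y:[27/2,59/2] z:[29/3,24] -> hit [53/3,23], descend [6, 10]
    N6 x:[53/3,23] y:[27/2,28] z:[29/3,16] -> miss, prune
    N10 x:[59/3,67/3] y:[31/2,59/2] z:[64/3,24] -> hit [64/3,67/3], descend [1, 5]
      N1 x:[62/3,67/3] y:[31/2,18] z:[64/3,23] -> miss, prune
      N5 x:[59/3,21] y:[47/2,59/2] z:[64/3,24] -> miss, prune
  N8 x:[11,55/3] y:[9,35/2] z:[40/3,59/3] -> hit [40/3,35/2], descend [7, 9]
    N7 x:[11,49/3] y:[9,25/2] z:[47/3,59/3] -> miss, prune
    N9 x:[16,55/3] y:[15,35/2] z:[40/3,53/3] -> hit [16,35/2] leaf, test {P6(miss), P10@t=49/3}

Visited [0, 2, 6, 10, 1, 5, 8, 7, 9]. Tests: 9 box, 1 leaf. Nearest: P10.

== RESULT ==
[0, 2, 6, 10, 1, 5, 8, 7, 9]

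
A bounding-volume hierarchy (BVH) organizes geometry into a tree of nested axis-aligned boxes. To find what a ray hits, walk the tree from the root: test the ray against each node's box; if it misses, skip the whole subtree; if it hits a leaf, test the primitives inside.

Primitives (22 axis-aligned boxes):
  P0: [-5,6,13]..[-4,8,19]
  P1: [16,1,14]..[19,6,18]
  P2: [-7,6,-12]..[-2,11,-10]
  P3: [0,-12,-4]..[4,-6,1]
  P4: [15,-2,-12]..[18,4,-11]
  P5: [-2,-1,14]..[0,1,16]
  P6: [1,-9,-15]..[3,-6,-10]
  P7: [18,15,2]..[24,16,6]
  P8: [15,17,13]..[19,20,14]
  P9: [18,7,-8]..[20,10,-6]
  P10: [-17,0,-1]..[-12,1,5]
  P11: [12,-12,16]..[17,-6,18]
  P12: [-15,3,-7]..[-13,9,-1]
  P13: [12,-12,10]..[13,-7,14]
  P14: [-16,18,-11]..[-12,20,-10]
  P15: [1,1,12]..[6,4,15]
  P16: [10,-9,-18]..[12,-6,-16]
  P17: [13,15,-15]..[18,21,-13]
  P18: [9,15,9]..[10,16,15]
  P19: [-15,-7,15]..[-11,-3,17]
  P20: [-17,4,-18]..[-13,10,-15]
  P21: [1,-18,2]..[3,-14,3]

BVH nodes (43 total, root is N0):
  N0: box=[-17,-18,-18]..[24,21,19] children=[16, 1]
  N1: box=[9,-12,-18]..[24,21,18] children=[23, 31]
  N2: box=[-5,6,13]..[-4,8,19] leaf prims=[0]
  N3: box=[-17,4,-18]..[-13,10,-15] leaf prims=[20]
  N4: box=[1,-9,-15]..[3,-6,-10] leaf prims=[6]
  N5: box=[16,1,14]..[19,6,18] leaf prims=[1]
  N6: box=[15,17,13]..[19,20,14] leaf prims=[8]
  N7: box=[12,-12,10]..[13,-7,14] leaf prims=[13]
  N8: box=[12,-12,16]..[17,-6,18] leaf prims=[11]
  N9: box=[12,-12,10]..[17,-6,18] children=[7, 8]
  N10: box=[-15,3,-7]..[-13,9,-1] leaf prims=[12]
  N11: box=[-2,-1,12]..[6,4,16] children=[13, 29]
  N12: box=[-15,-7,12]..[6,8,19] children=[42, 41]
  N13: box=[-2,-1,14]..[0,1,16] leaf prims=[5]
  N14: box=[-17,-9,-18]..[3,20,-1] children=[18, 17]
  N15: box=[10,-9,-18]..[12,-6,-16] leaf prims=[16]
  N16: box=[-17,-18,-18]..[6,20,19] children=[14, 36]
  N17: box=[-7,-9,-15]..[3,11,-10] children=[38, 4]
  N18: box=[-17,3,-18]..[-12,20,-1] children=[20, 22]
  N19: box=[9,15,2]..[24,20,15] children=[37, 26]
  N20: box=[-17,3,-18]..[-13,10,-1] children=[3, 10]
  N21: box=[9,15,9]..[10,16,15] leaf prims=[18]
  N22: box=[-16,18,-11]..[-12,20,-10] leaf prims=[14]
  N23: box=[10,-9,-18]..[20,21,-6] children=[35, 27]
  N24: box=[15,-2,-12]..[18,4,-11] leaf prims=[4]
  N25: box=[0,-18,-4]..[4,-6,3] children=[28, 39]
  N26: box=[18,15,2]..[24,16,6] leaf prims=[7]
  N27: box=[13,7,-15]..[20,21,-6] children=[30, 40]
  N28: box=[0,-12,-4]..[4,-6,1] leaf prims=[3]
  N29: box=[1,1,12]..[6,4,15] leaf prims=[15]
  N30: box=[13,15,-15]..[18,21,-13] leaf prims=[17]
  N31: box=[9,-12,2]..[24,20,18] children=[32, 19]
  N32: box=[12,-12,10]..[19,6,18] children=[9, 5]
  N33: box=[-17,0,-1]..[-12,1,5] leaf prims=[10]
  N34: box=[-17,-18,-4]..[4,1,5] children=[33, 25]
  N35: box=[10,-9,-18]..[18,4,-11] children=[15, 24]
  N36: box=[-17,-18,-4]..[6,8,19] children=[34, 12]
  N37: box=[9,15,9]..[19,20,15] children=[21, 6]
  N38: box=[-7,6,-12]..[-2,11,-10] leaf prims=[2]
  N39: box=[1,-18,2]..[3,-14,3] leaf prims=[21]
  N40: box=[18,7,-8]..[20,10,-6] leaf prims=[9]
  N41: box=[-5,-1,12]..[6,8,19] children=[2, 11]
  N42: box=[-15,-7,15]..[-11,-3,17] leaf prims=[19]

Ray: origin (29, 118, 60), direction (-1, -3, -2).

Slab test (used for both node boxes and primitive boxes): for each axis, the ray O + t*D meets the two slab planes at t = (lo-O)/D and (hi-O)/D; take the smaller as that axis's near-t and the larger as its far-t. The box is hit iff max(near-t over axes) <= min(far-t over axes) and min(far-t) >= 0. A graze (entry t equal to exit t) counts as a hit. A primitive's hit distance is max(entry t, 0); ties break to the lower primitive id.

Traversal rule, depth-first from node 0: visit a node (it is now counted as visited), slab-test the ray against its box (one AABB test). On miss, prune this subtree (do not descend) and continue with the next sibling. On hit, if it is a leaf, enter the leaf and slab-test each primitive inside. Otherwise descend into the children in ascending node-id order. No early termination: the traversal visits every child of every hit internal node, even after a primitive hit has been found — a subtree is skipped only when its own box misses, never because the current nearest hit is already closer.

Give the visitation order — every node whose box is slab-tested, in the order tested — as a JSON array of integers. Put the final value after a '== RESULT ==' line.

Walk:
N0 x:[5,46] y:[97/3,136/3] z:[41/2,39] -> hit [97/3,39], descend [1, 16]
  N1 x:[5,20] y:[97/3,130/3] z:[21,39] -> miss, prune
  N16 x:[23,46] y:[98/3,136/3] z:[41/2,39] -> hit [98/3,39], descend [14, 36]
    N14 x:[26,46] y:[98/3,127/3] z:[61/2,39] -> hit [98/3,39], descend [17, 18]
      N17 x:[26,36] y:[107/3,127/3] z:[35,75/2] -> hit [107/3,36], descend [4, 38]
        N4 x:[26,28] y:[124/3,127/3] z:[35,75/2] -> miss, prune
        N38 x:[31,36] y:[107/3,112/3] z:[35,36] -> hit [107/3,36] leaf, test {P2@t=107/3}
      N18 x:[41,46] y:[98/3,115/3] z:[61/2,39] -> miss, prune
    N36 x:[23,46] y:[110/3,136/3] z:[41/2,32] -> miss, prune

Visited [0, 1, 16, 14, 17, 4, 38, 18, 36]. Tests: 9 box, 1 leaf. Nearest: P2.

== RESULT ==
[0, 1, 16, 14, 17, 4, 38, 18, 36]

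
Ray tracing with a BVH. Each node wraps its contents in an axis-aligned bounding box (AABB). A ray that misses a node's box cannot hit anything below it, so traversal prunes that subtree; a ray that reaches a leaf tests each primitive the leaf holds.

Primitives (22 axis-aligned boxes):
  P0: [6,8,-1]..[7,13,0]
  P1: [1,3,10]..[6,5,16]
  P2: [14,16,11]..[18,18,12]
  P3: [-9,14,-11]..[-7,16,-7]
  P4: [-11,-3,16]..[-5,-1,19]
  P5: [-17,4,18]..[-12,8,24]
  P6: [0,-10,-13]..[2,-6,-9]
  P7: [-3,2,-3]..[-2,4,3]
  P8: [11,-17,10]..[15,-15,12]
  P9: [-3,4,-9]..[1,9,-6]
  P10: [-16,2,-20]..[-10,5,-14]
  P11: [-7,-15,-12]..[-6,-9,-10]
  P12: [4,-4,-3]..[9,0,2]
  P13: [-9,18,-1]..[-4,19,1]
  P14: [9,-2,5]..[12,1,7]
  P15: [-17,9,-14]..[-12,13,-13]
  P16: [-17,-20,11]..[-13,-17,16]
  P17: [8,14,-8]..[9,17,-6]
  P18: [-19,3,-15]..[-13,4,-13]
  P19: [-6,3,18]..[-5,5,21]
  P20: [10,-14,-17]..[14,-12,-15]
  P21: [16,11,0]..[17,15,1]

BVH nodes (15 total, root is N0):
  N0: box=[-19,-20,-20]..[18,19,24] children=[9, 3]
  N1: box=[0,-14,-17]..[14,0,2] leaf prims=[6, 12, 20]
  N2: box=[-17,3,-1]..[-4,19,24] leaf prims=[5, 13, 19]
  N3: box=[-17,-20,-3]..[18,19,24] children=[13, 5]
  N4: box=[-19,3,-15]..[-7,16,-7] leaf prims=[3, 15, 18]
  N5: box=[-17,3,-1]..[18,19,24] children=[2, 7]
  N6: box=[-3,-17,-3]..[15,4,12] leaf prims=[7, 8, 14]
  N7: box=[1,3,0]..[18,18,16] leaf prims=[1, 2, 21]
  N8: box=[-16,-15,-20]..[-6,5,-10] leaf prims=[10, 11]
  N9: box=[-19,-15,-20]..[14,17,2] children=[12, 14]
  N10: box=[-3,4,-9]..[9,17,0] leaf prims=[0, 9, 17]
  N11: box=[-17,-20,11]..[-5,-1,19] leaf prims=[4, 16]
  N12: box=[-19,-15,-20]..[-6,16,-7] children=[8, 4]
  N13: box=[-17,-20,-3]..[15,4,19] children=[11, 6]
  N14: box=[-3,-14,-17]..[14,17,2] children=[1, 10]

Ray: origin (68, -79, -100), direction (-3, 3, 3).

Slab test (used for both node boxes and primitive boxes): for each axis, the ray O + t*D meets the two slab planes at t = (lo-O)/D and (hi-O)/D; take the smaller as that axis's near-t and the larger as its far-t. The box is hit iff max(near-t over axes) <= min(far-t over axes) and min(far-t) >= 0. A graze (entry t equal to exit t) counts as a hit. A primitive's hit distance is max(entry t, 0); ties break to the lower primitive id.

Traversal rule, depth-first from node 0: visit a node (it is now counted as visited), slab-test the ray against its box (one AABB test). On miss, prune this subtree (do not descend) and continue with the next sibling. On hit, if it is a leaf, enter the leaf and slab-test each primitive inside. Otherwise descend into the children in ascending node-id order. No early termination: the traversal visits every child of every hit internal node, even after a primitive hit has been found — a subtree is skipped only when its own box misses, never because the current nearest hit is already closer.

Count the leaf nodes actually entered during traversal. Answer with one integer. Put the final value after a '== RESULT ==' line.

Walk:
N0 x:[50/3,29] y:[59/3,98/3] z:[80/3,124/3] -> hit [80/3,29], descend [3, 9]
  N3 x:[50/3,85/3] y:[59/3,98/3] z:[97/3,124/3] -> miss, prune
  N9 x:[18,29] y:[64/3,32] z:[80/3,34] -> hit [80/3,29], descend [12, 14]
    N12 x:[74/3,29] y:[64/3,95/3] z:[80/3,31] -> hit [80/3,29], descend [4, 8]
      N4 x:[25,29] y:[82/3,95/3] z:[85/3,31] -> hit [85/3,29] leaf, test {P3(miss), P15(miss), P18(miss)}
      N8 x:[74/3,28] y:[64/3,28] z:[80/3,30] -> hit [80/3,28] leaf, test {P10@t=27, P11(miss)}
    N14 x:[18,71/3] y:[65/3,32] z:[83/3,34] -> miss, prune

7 AABB tests over nodes [0, 3, 9, 12, 4, 8, 14]; 2 leaves entered; closest P10.

== RESULT ==
2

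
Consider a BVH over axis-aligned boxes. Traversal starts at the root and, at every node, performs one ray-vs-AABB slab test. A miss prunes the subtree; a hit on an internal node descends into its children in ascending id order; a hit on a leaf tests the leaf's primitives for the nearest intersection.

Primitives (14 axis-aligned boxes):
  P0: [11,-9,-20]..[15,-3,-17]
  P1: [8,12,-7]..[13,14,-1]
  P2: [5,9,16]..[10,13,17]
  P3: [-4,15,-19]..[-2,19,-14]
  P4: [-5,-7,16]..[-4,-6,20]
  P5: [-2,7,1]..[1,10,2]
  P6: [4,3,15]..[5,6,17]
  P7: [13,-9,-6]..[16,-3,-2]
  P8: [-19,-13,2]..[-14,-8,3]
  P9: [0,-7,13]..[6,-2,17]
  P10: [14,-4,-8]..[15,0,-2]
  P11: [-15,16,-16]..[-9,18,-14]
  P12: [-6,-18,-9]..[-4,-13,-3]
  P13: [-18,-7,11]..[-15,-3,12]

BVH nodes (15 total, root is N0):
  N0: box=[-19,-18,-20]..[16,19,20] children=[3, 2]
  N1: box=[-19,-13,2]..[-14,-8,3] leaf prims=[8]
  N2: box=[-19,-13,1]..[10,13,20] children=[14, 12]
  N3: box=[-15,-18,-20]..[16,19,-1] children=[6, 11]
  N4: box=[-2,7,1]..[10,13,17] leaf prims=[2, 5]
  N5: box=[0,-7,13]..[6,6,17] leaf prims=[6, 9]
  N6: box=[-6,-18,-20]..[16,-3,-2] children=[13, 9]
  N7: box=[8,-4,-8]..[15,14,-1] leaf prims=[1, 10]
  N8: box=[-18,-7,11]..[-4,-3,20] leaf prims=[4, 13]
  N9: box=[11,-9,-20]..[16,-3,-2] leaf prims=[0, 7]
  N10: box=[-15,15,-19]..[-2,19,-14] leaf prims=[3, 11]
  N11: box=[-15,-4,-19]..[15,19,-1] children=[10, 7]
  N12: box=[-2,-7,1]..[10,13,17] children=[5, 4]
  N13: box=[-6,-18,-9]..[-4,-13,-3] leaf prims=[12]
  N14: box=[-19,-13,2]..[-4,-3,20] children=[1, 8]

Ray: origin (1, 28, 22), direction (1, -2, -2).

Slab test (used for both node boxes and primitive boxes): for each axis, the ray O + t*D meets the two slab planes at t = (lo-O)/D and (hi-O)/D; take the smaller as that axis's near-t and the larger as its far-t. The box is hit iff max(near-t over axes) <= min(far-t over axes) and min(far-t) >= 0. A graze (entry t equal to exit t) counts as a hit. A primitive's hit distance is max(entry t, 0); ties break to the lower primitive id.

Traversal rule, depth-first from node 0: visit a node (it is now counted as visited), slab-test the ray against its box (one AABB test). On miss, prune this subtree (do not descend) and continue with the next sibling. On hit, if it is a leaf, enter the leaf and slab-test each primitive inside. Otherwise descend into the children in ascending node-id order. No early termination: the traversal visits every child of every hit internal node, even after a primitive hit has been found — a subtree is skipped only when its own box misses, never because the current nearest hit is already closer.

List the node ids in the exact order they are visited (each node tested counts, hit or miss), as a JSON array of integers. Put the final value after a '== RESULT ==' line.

Walk:
N0 x:[-20,15] y:[9/2,23] z:[1,21] -> hit [9/2,15], descend [2, 3]
  N2 x:[-20,9] y:[15/2,41/2] z:[1,21/2] -> hit [15/2,9], descend [12, 14]
    N12 x:[-3,9] y:[15/2,35/2] z:[5/2,21/2] -> hit [15/2,9], descend [4, 5]
      N4 x:[-3,9] y:[15/2,21/2] z:[5/2,21/2] -> hit [15/2,9] leaf, test {P2(miss), P5(miss)}
      N5 x:[-1,5] y:[11,35/2] z:[5/2,9/2] -> miss, prune
    N14 x:[-20,-5] y:[31/2,41/2] z:[1,10] -> miss, prune
  N3 x:[-16,15] y:[9/2,23] z:[23/2,21] -> hit [23/2,15], descend [6, 11]
    N6 x:[-7,15] y:[31/2,23] z:[12,21] -> miss, prune
    N11 x:[-16,14] y:[9/2,16] z:[23/2,41/2] -> hit [23/2,14], descend [7, 10]
      N7 x:[7,14] y:[7,16] z:[23/2,15] -> hit [23/2,14] leaf, test {P1(miss), P10@t=14}
      N10 x:[-16,-3] y:[9/2,13/2] z:[18,41/2] -> miss, prune

Visited [0, 2, 12, 4, 5, 14, 3, 6, 11, 7, 10]. Tests: 11 box, 2 leaf. Nearest: P10.

== RESULT ==
[0, 2, 12, 4, 5, 14, 3, 6, 11, 7, 10]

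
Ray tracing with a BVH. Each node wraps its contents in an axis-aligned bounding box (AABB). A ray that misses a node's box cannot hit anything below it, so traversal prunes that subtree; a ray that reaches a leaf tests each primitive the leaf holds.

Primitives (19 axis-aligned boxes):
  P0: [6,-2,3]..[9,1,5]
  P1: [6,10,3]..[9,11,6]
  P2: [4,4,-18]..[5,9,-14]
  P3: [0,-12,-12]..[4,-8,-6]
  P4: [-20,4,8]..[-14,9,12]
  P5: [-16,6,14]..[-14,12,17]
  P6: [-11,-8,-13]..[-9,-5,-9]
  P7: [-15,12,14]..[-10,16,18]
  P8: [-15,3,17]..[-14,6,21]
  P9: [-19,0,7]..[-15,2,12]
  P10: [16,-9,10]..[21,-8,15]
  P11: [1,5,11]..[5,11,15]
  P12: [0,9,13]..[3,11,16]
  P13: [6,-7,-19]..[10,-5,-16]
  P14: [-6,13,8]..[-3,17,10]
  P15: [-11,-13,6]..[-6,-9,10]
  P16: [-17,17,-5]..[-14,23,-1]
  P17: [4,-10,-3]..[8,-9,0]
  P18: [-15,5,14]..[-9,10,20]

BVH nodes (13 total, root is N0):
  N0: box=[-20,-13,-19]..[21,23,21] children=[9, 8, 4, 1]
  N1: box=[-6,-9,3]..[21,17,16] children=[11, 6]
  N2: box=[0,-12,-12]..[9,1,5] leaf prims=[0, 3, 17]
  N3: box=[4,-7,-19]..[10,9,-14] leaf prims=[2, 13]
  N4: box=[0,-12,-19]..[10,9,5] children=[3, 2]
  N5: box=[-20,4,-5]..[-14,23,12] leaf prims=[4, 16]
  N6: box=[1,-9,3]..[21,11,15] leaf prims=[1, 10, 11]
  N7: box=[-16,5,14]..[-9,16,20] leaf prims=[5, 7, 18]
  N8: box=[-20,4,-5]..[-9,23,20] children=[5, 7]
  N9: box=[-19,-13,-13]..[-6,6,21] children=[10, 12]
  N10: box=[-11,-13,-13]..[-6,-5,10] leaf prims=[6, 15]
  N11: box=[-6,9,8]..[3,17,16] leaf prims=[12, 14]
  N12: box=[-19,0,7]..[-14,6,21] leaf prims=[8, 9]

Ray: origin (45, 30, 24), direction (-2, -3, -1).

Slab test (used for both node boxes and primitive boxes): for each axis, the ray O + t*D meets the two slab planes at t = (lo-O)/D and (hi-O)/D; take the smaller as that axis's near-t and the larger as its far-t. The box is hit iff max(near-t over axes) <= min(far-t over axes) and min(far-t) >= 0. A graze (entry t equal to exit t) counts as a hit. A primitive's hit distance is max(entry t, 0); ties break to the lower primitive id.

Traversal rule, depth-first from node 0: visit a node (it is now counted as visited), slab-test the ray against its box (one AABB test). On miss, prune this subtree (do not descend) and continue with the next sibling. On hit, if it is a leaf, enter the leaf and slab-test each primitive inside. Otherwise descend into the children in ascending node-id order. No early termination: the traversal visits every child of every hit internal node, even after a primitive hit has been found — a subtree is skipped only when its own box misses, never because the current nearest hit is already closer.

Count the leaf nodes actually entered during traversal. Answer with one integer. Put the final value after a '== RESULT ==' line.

Traverse from the root:
N0 x:[12,65/2] y:[7/3,43/3] z:[3,43] -> hit [12,43/3], descend [1, 4, 8, 9]
  N1 x:[12,51/2] y:[13/3,13] z:[8,21] -> hit [12,13], descend [6, 11]
    N6 x:[12,22] y:[19/3,13] z:[9,21] -> hit [12,13] leaf, test {P1(miss), P10@t=38/3, P11(miss)}
    N11 x:[21,51/2] y:[13/3,7] z:[8,16] -> miss, prune
  N4 x:[35/2,45/2] y:[7,14] z:[19,43] -> miss, prune
  N8 x:[27,65/2] y:[7/3,26/3] z:[4,29] -> miss, prune
  N9 x:[51/2,32] y:[8,43/3] z:[3,37] -> miss, prune

Summary -> nodes [0, 1, 6, 11, 4, 8, 9]; box-tests=7; leaf-entries=1; first=P10

== RESULT ==
1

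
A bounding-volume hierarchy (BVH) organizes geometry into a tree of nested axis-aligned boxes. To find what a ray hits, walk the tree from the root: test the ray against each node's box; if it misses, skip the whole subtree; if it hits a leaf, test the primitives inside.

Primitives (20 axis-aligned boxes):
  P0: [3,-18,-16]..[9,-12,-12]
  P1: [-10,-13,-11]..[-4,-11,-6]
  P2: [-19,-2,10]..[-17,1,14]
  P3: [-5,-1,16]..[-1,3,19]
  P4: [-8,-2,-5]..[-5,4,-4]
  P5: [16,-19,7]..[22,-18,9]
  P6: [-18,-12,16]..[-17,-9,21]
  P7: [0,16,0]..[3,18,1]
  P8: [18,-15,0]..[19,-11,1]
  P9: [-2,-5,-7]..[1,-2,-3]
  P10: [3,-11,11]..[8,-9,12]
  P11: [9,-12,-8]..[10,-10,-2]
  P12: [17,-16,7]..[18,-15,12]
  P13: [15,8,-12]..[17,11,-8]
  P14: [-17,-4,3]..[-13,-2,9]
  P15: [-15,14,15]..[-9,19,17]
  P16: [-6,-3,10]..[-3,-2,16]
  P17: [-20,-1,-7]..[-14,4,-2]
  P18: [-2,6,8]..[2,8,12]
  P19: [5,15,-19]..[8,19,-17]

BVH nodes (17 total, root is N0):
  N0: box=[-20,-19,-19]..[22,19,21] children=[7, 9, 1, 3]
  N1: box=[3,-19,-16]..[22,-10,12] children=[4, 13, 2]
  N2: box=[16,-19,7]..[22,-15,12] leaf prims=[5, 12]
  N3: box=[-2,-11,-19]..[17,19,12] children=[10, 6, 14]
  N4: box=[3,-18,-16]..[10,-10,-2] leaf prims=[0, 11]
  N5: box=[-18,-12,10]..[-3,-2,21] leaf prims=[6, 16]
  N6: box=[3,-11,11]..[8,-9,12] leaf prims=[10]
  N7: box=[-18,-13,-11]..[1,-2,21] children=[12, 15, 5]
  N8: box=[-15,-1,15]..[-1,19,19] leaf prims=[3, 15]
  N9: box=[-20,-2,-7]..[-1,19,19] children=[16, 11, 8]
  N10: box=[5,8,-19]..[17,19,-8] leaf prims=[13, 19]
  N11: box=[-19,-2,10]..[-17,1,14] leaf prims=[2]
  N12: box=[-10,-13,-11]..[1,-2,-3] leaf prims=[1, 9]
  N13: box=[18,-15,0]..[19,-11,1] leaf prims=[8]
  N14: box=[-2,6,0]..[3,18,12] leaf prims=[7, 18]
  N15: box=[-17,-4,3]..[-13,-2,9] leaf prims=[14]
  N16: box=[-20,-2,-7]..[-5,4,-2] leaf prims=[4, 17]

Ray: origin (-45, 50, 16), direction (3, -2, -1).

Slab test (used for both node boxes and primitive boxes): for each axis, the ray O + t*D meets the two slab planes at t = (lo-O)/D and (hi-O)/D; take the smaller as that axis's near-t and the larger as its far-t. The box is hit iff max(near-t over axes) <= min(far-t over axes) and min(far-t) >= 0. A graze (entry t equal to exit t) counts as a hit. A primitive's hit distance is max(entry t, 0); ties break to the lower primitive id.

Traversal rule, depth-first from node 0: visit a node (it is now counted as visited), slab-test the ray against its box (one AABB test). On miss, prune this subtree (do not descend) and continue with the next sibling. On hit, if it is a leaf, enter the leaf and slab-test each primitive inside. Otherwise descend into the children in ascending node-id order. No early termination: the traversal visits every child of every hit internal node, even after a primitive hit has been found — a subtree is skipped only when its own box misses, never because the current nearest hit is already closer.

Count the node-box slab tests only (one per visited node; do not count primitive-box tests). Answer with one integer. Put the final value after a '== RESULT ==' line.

Walk:
N0 x:[25/3,67/3] y:[31/2,69/2] z:[-5,35] -> hit [31/2,67/3], descend [1, 3, 7, 9]
  N1 x:[16,67/3] y:[30,69/2] z:[4,32] -> miss, prune
  N3 x:[43/3,62/3] y:[31/2,61/2] z:[4,35] -> hit [31/2,62/3], descend [6, 10, 14]
    N6 x:[16,53/3] y:[59/2,61/2] z:[4,5] -> miss, prune
    N10 x:[50/3,62/3] y:[31/2,21] z:[24,35] -> miss, prune
    N14 x:[43/3,16] y:[16,22] z:[4,16] -> hit [16,16] leaf, test {P7@t=16, P18(miss)}
  N7 x:[9,46/3] y:[26,63/2] z:[-5,27] -> miss, prune
  N9 x:[25/3,44/3] y:[31/2,26] z:[-3,23] -> miss, prune

order=[0, 1, 3, 6, 10, 14, 7, 9]  |boxes|=8  |leaves|=1  hit=P7

== RESULT ==
8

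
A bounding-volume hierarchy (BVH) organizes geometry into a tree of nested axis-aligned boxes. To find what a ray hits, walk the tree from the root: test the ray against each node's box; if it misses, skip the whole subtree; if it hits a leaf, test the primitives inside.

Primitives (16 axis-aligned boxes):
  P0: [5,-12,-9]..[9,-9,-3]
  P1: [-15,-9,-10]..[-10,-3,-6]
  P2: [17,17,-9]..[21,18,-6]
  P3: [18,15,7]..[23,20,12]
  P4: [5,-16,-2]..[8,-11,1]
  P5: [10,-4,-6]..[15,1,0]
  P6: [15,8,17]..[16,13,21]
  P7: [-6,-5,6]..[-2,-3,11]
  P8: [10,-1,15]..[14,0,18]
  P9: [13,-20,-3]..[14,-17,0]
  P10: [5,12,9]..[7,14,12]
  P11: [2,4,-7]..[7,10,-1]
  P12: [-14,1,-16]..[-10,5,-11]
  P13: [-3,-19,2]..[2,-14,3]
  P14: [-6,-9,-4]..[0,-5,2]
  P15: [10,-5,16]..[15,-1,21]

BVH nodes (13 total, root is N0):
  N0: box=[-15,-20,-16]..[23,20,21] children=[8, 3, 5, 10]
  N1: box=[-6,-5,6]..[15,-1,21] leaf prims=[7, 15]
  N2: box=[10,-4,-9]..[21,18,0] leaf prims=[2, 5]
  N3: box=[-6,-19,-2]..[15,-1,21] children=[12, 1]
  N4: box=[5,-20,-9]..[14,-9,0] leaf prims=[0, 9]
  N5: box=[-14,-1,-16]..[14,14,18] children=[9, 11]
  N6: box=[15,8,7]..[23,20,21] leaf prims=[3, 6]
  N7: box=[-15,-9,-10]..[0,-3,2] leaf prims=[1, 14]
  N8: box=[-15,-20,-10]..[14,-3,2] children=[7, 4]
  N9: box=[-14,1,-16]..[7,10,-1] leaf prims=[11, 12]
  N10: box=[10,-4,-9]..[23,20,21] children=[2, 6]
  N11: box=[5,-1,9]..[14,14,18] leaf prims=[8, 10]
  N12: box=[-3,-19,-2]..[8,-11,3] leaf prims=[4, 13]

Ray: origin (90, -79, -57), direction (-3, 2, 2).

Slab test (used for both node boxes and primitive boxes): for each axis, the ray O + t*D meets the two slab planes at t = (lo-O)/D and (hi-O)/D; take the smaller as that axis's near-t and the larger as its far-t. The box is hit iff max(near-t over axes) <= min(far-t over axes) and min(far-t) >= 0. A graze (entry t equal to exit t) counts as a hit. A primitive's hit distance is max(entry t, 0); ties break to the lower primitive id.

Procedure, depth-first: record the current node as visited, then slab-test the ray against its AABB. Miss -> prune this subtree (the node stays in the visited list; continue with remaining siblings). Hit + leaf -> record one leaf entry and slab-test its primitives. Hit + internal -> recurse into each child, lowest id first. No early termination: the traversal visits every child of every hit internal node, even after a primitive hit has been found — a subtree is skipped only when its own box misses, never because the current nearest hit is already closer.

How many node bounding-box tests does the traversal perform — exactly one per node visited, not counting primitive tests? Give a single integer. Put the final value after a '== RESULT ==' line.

Trace the traversal:
N0 x:[67/3,35] y:[59/2,99/2] z:[41/2,39] -> hit [59/2,35], descend [3, 5, 8, 10]
  N3 x:[25,32] y:[30,39] z:[55/2,39] -> hit [30,32], descend [1, 12]
    N1 x:[25,32] y:[37,39] z:[63/2,39] -> miss, prune
    N12 x:[82/3,31] y:[30,34] z:[55/2,30] -> hit [30,30] leaf, test {P4(miss), P13@t=30}
  N5 x:[76/3,104/3] y:[39,93/2] z:[41/2,75/2] -> miss, prune
  N8 x:[76/3,35] y:[59/2,38] z:[47/2,59/2] -> hit [59/2,59/2], descend [4, 7]
    N4 x:[76/3,85/3] y:[59/2,35] z:[24,57/2] -> miss, prune
    N7 x:[30,35] y:[35,38] z:[47/2,59/2] -> miss, prune
  N10 x:[67/3,80/3] y:[75/2,99/2] z:[24,39] -> miss, prune

9 AABB tests over nodes [0, 3, 1, 12, 5, 8, 4, 7, 10]; 1 leaf entered; closest P13.

== RESULT ==
9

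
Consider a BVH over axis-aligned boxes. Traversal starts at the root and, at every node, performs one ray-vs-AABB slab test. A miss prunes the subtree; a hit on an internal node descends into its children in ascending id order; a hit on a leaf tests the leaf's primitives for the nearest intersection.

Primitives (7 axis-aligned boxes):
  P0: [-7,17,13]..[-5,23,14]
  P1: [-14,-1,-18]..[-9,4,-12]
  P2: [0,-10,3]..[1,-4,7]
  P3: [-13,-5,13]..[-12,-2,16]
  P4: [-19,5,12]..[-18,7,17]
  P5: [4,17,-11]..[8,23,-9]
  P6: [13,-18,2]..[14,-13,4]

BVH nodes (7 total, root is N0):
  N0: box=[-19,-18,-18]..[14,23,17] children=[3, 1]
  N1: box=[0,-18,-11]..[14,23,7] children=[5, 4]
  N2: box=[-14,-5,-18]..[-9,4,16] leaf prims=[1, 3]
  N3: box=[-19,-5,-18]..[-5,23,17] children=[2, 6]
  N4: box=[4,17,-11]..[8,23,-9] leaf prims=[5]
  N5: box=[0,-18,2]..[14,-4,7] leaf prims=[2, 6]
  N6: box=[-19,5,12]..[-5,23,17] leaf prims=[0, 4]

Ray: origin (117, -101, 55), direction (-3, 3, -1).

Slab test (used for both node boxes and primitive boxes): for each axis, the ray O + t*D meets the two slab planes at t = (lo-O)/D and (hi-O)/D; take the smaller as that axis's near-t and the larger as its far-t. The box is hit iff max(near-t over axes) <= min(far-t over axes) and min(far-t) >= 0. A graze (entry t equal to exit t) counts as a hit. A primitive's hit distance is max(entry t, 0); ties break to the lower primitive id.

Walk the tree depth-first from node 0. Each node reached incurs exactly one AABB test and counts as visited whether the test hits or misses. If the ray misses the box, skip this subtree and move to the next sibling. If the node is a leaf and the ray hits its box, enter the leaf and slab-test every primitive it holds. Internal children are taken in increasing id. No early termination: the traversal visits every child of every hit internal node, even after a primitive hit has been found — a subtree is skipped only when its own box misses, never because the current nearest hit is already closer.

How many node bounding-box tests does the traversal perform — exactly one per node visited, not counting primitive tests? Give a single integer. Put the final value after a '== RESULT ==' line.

Trace the traversal:
N0 x:[103/3,136/3] y:[83/3,124/3] z:[38,73] -> hit [38,124/3], descend [1, 3]
  N1 x:[103/3,39] y:[83/3,124/3] z:[48,66] -> miss, prune
  N3 x:[122/3,136/3] y:[32,124/3] z:[38,73] -> hit [122/3,124/3], descend [2, 6]
    N2 x:[42,131/3] y:[32,35] z:[39,73] -> miss, prune
    N6 x:[122/3,136/3] y:[106/3,124/3] z:[38,43] -> hit [122/3,124/3] leaf, test {P0@t=41, P4(miss)}

5 AABB tests over nodes [0, 1, 3, 2, 6]; 1 leaf entered; closest P0.

== RESULT ==
5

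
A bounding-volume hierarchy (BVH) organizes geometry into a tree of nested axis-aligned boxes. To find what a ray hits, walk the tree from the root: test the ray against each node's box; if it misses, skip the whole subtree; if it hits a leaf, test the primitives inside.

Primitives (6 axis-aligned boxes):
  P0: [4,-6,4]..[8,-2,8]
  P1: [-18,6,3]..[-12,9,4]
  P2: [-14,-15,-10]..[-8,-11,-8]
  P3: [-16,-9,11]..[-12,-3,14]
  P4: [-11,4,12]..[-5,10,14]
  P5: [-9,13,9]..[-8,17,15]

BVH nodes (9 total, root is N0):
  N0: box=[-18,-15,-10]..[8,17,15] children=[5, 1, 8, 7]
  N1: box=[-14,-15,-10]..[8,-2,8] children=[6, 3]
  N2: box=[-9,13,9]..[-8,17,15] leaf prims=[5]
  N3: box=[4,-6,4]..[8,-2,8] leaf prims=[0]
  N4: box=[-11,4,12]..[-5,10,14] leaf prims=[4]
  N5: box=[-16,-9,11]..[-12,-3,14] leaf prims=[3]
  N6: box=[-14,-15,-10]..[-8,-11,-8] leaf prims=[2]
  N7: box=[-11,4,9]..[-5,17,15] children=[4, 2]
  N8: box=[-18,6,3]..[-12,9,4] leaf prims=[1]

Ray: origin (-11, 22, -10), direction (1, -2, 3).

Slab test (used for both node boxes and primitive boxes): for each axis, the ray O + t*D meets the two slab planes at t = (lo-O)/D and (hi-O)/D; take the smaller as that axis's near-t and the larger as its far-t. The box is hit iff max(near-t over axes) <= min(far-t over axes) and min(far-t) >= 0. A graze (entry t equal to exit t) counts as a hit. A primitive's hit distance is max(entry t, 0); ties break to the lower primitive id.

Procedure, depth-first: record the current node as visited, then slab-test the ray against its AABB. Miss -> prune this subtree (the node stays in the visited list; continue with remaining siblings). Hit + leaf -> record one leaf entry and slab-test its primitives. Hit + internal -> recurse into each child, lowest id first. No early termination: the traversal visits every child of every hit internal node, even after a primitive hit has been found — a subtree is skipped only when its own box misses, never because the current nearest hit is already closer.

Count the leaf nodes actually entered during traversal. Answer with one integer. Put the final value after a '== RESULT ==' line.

Trace the traversal:
N0 x:[-7,19] y:[5/2,37/2] z:[0,25/3] -> hit [5/2,25/3], descend [1, 5, 7, 8]
  N1 x:[-3,19] y:[12,37/2] z:[0,6] -> miss, prune
  N5 x:[-5,-1] y:[25/2,31/2] z:[7,8] -> miss, prune
  N7 x:[0,6] y:[5/2,9] z:[19/3,25/3] -> miss, prune
  N8 x:[-7,-1] y:[13/2,8] z:[13/3,14/3] -> miss, prune

Visited [0, 1, 5, 7, 8]. Tests: 5 box, 0 leaf. Nearest: miss.

== RESULT ==
0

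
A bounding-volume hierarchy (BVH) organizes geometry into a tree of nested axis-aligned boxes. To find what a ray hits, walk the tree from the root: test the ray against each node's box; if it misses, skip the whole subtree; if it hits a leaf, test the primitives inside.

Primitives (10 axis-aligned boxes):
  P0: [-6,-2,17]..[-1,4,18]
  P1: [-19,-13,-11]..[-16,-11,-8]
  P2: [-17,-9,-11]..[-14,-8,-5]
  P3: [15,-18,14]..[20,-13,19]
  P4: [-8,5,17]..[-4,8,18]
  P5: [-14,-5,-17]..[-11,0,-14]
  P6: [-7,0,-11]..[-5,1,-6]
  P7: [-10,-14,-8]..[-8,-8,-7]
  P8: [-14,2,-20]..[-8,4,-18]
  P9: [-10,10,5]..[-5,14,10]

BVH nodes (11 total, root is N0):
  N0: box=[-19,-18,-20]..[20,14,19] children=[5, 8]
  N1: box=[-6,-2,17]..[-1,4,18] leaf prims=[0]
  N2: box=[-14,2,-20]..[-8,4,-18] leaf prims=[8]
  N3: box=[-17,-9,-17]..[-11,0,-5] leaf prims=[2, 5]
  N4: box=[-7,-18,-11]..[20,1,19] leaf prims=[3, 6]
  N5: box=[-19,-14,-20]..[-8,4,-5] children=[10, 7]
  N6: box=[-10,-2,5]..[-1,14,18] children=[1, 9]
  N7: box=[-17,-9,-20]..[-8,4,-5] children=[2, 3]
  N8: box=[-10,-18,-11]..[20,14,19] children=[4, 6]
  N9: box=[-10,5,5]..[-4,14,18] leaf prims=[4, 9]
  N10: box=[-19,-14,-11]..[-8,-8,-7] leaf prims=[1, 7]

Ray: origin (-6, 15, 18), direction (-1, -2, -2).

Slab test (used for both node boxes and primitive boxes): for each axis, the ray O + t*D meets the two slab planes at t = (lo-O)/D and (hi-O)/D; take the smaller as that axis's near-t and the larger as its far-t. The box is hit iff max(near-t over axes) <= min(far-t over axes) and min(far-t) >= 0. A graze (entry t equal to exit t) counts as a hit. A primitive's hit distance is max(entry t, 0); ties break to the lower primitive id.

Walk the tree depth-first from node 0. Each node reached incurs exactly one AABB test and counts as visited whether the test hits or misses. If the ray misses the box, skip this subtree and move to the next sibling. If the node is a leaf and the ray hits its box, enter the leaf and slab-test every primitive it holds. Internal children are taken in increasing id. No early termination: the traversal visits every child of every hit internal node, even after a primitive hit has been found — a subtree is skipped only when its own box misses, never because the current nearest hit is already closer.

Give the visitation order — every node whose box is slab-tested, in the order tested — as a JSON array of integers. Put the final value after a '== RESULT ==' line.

Walk:
N0 x:[-26,13] y:[1/2,33/2] z:[-1/2,19] -> hit [1/2,13], descend [5, 8]
  N5 x:[2,13] y:[11/2,29/2] z:[23/2,19] -> hit [23/2,13], descend [7, 10]
    N7 x:[2,11] y:[11/2,12] z:[23/2,19] -> miss, prune
    N10 x:[2,13] y:[23/2,29/2] z:[25/2,29/2] -> hit [25/2,13] leaf, test {P1@t=13, P7(miss)}
  N8 x:[-26,4] y:[1/2,33/2] z:[-1/2,29/2] -> hit [1/2,4], descend [4, 6]
    N4 x:[-26,1] y:[7,33/2] z:[-1/2,29/2] -> miss, prune
    N6 x:[-5,4] y:[1/2,17/2] z:[0,13/2] -> hit [1/2,4], descend [1, 9]
      N1 x:[-5,0] y:[11/2,17/2] z:[0,1/2] -> miss, prune
      N9 x:[-2,4] y:[1/2,5] z:[0,13/2] -> hit [1/2,4] leaf, test {P4(miss), P9(miss)}

Visited [0, 5, 7, 10, 8, 4, 6, 1, 9]. Tests: 9 box, 2 leaf. Nearest: P1.

== RESULT ==
[0, 5, 7, 10, 8, 4, 6, 1, 9]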